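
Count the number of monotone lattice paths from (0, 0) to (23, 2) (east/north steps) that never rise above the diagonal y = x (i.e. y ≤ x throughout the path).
Number of paths = 275

By the reflection principle (André's argument), the number of monotone paths to (23, 2) with n ≤ m that never go above y = x is C(25, 23) − C(25, 24) = 300 − 25 = 275.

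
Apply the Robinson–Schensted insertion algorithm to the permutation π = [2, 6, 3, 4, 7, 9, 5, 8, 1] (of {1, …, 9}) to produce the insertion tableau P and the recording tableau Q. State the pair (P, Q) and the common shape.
P = [1, 3, 4, 5, 8] / [2, 7, 9] / [6];  Q = [1, 2, 4, 5, 6] / [3, 7, 8] / [9];  common shape = (5, 3, 1)

Row-insert the values π_1, π_2, … into P one at a time, bumping the leftmost entry strictly greater than the inserted value down to the next row. The recording tableau Q records, in position (i, j), the step at which that cell was added to P.
  Insert 2 (step 1): P = [2];  Q = [1]
  Insert 6 (step 2): P = [2, 6];  Q = [1, 2]
  Insert 3 (step 3): P = [2, 3] / [6];  Q = [1, 2] / [3]
  Insert 4 (step 4): P = [2, 3, 4] / [6];  Q = [1, 2, 4] / [3]
  Insert 7 (step 5): P = [2, 3, 4, 7] / [6];  Q = [1, 2, 4, 5] / [3]
  Insert 9 (step 6): P = [2, 3, 4, 7, 9] / [6];  Q = [1, 2, 4, 5, 6] / [3]
  Insert 5 (step 7): P = [2, 3, 4, 5, 9] / [6, 7];  Q = [1, 2, 4, 5, 6] / [3, 7]
  Insert 8 (step 8): P = [2, 3, 4, 5, 8] / [6, 7, 9];  Q = [1, 2, 4, 5, 6] / [3, 7, 8]
  Insert 1 (step 9): P = [1, 3, 4, 5, 8] / [2, 7, 9] / [6];  Q = [1, 2, 4, 5, 6] / [3, 7, 8] / [9]
Final shape: (5, 3, 1).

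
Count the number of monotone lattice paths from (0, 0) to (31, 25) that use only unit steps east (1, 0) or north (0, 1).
Number of paths = 5574440580220512

A monotone lattice path from (0, 0) to (31, 25) consists of 31 east steps and 25 north steps in some order, so it is determined by which 31 of the 56 steps are east. The count is C(56, 31) = 5574440580220512.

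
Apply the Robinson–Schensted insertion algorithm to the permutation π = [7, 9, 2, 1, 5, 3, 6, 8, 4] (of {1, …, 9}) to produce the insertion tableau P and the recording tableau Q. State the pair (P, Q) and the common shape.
P = [1, 3, 4, 8] / [2, 5, 6] / [7, 9];  Q = [1, 2, 7, 8] / [3, 5, 9] / [4, 6];  common shape = (4, 3, 2)

Row-insert the values π_1, π_2, … into P one at a time, bumping the leftmost entry strictly greater than the inserted value down to the next row. The recording tableau Q records, in position (i, j), the step at which that cell was added to P.
  Insert 7 (step 1): P = [7];  Q = [1]
  Insert 9 (step 2): P = [7, 9];  Q = [1, 2]
  Insert 2 (step 3): P = [2, 9] / [7];  Q = [1, 2] / [3]
  Insert 1 (step 4): P = [1, 9] / [2] / [7];  Q = [1, 2] / [3] / [4]
  Insert 5 (step 5): P = [1, 5] / [2, 9] / [7];  Q = [1, 2] / [3, 5] / [4]
  Insert 3 (step 6): P = [1, 3] / [2, 5] / [7, 9];  Q = [1, 2] / [3, 5] / [4, 6]
  Insert 6 (step 7): P = [1, 3, 6] / [2, 5] / [7, 9];  Q = [1, 2, 7] / [3, 5] / [4, 6]
  Insert 8 (step 8): P = [1, 3, 6, 8] / [2, 5] / [7, 9];  Q = [1, 2, 7, 8] / [3, 5] / [4, 6]
  Insert 4 (step 9): P = [1, 3, 4, 8] / [2, 5, 6] / [7, 9];  Q = [1, 2, 7, 8] / [3, 5, 9] / [4, 6]
Final shape: (4, 3, 2).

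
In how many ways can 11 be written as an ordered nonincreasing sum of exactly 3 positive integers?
p(11, 3 parts) = 10

Partitions of n into exactly k parts ↔ partitions of n − k into at most k parts (subtract 1 from each part). For n = 11, k = 3, the partitions are: 9+1+1, 8+2+1, 7+3+1, 7+2+2, 6+4+1, 6+3+2, 5+5+1, 5+4+2, 5+3+3, 4+4+3. Count = 10.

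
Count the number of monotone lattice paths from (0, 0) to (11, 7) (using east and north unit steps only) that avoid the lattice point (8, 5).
Number of paths = 18954

Total paths from (0, 0) to (11, 7): C(18, 11) = 31824. Paths through (8, 5): (paths (0, 0) → (8, 5)) × (paths (8, 5) → (11, 7)) = C(13, 8) · C(5, 3) = 1287 · 10 = 12870. Avoidance count = 31824 − 12870 = 18954.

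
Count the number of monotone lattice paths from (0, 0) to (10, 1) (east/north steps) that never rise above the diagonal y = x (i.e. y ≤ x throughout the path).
Number of paths = 10

By the reflection principle (André's argument), the number of monotone paths to (10, 1) with n ≤ m that never go above y = x is C(11, 10) − C(11, 11) = 11 − 1 = 10.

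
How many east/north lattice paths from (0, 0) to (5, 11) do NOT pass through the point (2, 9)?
Number of paths = 3818

Total paths from (0, 0) to (5, 11): C(16, 5) = 4368. Paths through (2, 9): (paths (0, 0) → (2, 9)) × (paths (2, 9) → (5, 11)) = C(11, 2) · C(5, 3) = 55 · 10 = 550. Avoidance count = 4368 − 550 = 3818.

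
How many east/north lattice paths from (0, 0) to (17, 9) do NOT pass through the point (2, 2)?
Number of paths = 2101286

Total paths from (0, 0) to (17, 9): C(26, 17) = 3124550. Paths through (2, 2): (paths (0, 0) → (2, 2)) × (paths (2, 2) → (17, 9)) = C(4, 2) · C(22, 15) = 6 · 170544 = 1023264. Avoidance count = 3124550 − 1023264 = 2101286.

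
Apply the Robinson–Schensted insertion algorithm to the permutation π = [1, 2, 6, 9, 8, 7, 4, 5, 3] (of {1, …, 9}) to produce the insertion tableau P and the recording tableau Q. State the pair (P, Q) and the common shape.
P = [1, 2, 3, 5] / [4, 7] / [6] / [8] / [9];  Q = [1, 2, 3, 4] / [5, 8] / [6] / [7] / [9];  common shape = (4, 2, 1, 1, 1)

Row-insert the values π_1, π_2, … into P one at a time, bumping the leftmost entry strictly greater than the inserted value down to the next row. The recording tableau Q records, in position (i, j), the step at which that cell was added to P.
  Insert 1 (step 1): P = [1];  Q = [1]
  Insert 2 (step 2): P = [1, 2];  Q = [1, 2]
  Insert 6 (step 3): P = [1, 2, 6];  Q = [1, 2, 3]
  Insert 9 (step 4): P = [1, 2, 6, 9];  Q = [1, 2, 3, 4]
  Insert 8 (step 5): P = [1, 2, 6, 8] / [9];  Q = [1, 2, 3, 4] / [5]
  Insert 7 (step 6): P = [1, 2, 6, 7] / [8] / [9];  Q = [1, 2, 3, 4] / [5] / [6]
  Insert 4 (step 7): P = [1, 2, 4, 7] / [6] / [8] / [9];  Q = [1, 2, 3, 4] / [5] / [6] / [7]
  Insert 5 (step 8): P = [1, 2, 4, 5] / [6, 7] / [8] / [9];  Q = [1, 2, 3, 4] / [5, 8] / [6] / [7]
  Insert 3 (step 9): P = [1, 2, 3, 5] / [4, 7] / [6] / [8] / [9];  Q = [1, 2, 3, 4] / [5, 8] / [6] / [7] / [9]
Final shape: (4, 2, 1, 1, 1).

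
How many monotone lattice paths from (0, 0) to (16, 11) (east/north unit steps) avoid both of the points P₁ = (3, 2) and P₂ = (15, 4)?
Number of paths = 8039967

Inclusion–exclusion. Total paths: C(27, 16) = 13037895. Through P₁: C(5, 3)·C(22, 13) = 4974200. Through P₂: C(19, 15)·C(8, 1) = 31008. Since P₁ is strictly southwest of P₂, a monotone path through both must visit P₁ then P₂; paths through both = C(5, 3)·C(14, 12)·C(8, 1) = 7280. Avoid both = 13037895 − 4974200 − 31008 + 7280 = 8039967.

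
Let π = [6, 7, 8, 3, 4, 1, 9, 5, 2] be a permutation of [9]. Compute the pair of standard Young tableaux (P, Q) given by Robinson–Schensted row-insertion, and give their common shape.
P = [1, 2, 5, 9] / [3, 4, 8] / [6, 7];  Q = [1, 2, 3, 7] / [4, 5, 8] / [6, 9];  common shape = (4, 3, 2)

Row-insert the values π_1, π_2, … into P one at a time, bumping the leftmost entry strictly greater than the inserted value down to the next row. The recording tableau Q records, in position (i, j), the step at which that cell was added to P.
  Insert 6 (step 1): P = [6];  Q = [1]
  Insert 7 (step 2): P = [6, 7];  Q = [1, 2]
  Insert 8 (step 3): P = [6, 7, 8];  Q = [1, 2, 3]
  Insert 3 (step 4): P = [3, 7, 8] / [6];  Q = [1, 2, 3] / [4]
  Insert 4 (step 5): P = [3, 4, 8] / [6, 7];  Q = [1, 2, 3] / [4, 5]
  Insert 1 (step 6): P = [1, 4, 8] / [3, 7] / [6];  Q = [1, 2, 3] / [4, 5] / [6]
  Insert 9 (step 7): P = [1, 4, 8, 9] / [3, 7] / [6];  Q = [1, 2, 3, 7] / [4, 5] / [6]
  Insert 5 (step 8): P = [1, 4, 5, 9] / [3, 7, 8] / [6];  Q = [1, 2, 3, 7] / [4, 5, 8] / [6]
  Insert 2 (step 9): P = [1, 2, 5, 9] / [3, 4, 8] / [6, 7];  Q = [1, 2, 3, 7] / [4, 5, 8] / [6, 9]
Final shape: (4, 3, 2).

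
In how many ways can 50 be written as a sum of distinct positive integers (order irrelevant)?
q(50) = 3658

A partition into distinct parts is a strictly decreasing sequence summing to n. The recurrence d(n, m) = d(n, m−1) + d(n−m, m−1) (use part m at most once) with q(n) = d(n, n) gives q(50) = 3658. (Euler's theorem: # distinct-part partitions = # odd-part partitions.)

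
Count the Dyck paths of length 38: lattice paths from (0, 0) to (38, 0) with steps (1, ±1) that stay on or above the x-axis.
C_19 = 1767263190

These Dyck paths are counted by the Catalan number C_n = (1/(n + 1)) · C(2n, n). For n = 19: C_19 = (1/20) · C(38, 19) = 35345263800/20 = 1767263190.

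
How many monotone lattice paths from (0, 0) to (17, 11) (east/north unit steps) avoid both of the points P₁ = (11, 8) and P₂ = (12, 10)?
Number of paths = 12605892

Inclusion–exclusion. Total paths: C(28, 17) = 21474180. Through P₁: C(19, 11)·C(9, 6) = 6348888. Through P₂: C(22, 12)·C(6, 5) = 3879876. Since P₁ is strictly southwest of P₂, a monotone path through both must visit P₁ then P₂; paths through both = C(19, 11)·C(3, 1)·C(6, 5) = 1360476. Avoid both = 21474180 − 6348888 − 3879876 + 1360476 = 12605892.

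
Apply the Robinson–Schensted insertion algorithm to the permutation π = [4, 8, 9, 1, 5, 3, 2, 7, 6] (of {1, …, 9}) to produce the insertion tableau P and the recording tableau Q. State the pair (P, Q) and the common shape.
P = [1, 2, 6] / [3, 5, 7] / [4, 9] / [8];  Q = [1, 2, 3] / [4, 5, 8] / [6, 9] / [7];  common shape = (3, 3, 2, 1)

Row-insert the values π_1, π_2, … into P one at a time, bumping the leftmost entry strictly greater than the inserted value down to the next row. The recording tableau Q records, in position (i, j), the step at which that cell was added to P.
  Insert 4 (step 1): P = [4];  Q = [1]
  Insert 8 (step 2): P = [4, 8];  Q = [1, 2]
  Insert 9 (step 3): P = [4, 8, 9];  Q = [1, 2, 3]
  Insert 1 (step 4): P = [1, 8, 9] / [4];  Q = [1, 2, 3] / [4]
  Insert 5 (step 5): P = [1, 5, 9] / [4, 8];  Q = [1, 2, 3] / [4, 5]
  Insert 3 (step 6): P = [1, 3, 9] / [4, 5] / [8];  Q = [1, 2, 3] / [4, 5] / [6]
  Insert 2 (step 7): P = [1, 2, 9] / [3, 5] / [4] / [8];  Q = [1, 2, 3] / [4, 5] / [6] / [7]
  Insert 7 (step 8): P = [1, 2, 7] / [3, 5, 9] / [4] / [8];  Q = [1, 2, 3] / [4, 5, 8] / [6] / [7]
  Insert 6 (step 9): P = [1, 2, 6] / [3, 5, 7] / [4, 9] / [8];  Q = [1, 2, 3] / [4, 5, 8] / [6, 9] / [7]
Final shape: (3, 3, 2, 1).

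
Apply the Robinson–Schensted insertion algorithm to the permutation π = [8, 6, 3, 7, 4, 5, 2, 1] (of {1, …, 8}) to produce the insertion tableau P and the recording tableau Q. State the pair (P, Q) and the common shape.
P = [1, 4, 5] / [2, 7] / [3] / [6] / [8];  Q = [1, 4, 6] / [2, 5] / [3] / [7] / [8];  common shape = (3, 2, 1, 1, 1)

Row-insert the values π_1, π_2, … into P one at a time, bumping the leftmost entry strictly greater than the inserted value down to the next row. The recording tableau Q records, in position (i, j), the step at which that cell was added to P.
  Insert 8 (step 1): P = [8];  Q = [1]
  Insert 6 (step 2): P = [6] / [8];  Q = [1] / [2]
  Insert 3 (step 3): P = [3] / [6] / [8];  Q = [1] / [2] / [3]
  Insert 7 (step 4): P = [3, 7] / [6] / [8];  Q = [1, 4] / [2] / [3]
  Insert 4 (step 5): P = [3, 4] / [6, 7] / [8];  Q = [1, 4] / [2, 5] / [3]
  Insert 5 (step 6): P = [3, 4, 5] / [6, 7] / [8];  Q = [1, 4, 6] / [2, 5] / [3]
  Insert 2 (step 7): P = [2, 4, 5] / [3, 7] / [6] / [8];  Q = [1, 4, 6] / [2, 5] / [3] / [7]
  Insert 1 (step 8): P = [1, 4, 5] / [2, 7] / [3] / [6] / [8];  Q = [1, 4, 6] / [2, 5] / [3] / [7] / [8]
Final shape: (3, 2, 1, 1, 1).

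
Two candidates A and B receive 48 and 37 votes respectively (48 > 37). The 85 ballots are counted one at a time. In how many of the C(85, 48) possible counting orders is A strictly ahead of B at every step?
Strict-lead orderings = 213368839964923999986630

Total orderings of the 85 votes with 48 for A: C(85, 48) = 1648759217910776363533050. By the Bertrand ballot formula (Cycle Lemma / reflection principle), the number of orderings in which A is strictly ahead of B throughout is (p − q)/(p + q) · C(p + q, p) = (48 − 37)/(48 + 37) · 1648759217910776363533050 = 213368839964923999986630.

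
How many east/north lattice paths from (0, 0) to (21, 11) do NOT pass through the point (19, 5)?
Number of paths = 127834368

Total paths from (0, 0) to (21, 11): C(32, 21) = 129024480. Paths through (19, 5): (paths (0, 0) → (19, 5)) × (paths (19, 5) → (21, 11)) = C(24, 19) · C(8, 2) = 42504 · 28 = 1190112. Avoidance count = 129024480 − 1190112 = 127834368.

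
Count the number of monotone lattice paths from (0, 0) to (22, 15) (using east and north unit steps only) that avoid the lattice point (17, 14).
Number of paths = 7773104610

Total paths from (0, 0) to (22, 15): C(37, 22) = 9364199760. Paths through (17, 14): (paths (0, 0) → (17, 14)) × (paths (17, 14) → (22, 15)) = C(31, 17) · C(6, 5) = 265182525 · 6 = 1591095150. Avoidance count = 9364199760 − 1591095150 = 7773104610.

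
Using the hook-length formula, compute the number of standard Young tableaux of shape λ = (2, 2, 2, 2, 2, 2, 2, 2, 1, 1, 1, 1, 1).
# SYT of shape (2, 2, 2, 2, 2, 2, 2, 2, 1, 1, 1, 1, 1) = 87210

Hook-length formula: f^λ = n! / Π hook(c), product over all cells c of the Young diagram. For λ = (2, 2, 2, 2, 2, 2, 2, 2, 1, 1, 1, 1, 1), n = 21 boxes. Hook lengths by row (left-to-right, top-to-bottom): [14, 8]; [13, 7]; [12, 6]; [11, 5]; [10, 4]; [9, 3]; [8, 2]; [7, 1]; [5]; [4]; [3]; [2]; [1]. Product of hooks = 585838116864000. So f^λ = 21! / 585838116864000 = 51090942171709440000 / 585838116864000 = 87210.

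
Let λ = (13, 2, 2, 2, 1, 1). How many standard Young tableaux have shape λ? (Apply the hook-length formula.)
# SYT of shape (13, 2, 2, 2, 1, 1) = 3292016

Hook-length formula: f^λ = n! / Π hook(c), product over all cells c of the Young diagram. For λ = (13, 2, 2, 2, 1, 1), n = 21 boxes. Hook lengths by row (left-to-right, top-to-bottom): [18, 15, 11, 10, 9, 8, 7, 6, 5, 4, 3, 2, 1]; [6, 3]; [5, 2]; [4, 1]; [2]; [1]. Product of hooks = 15519651840000. So f^λ = 21! / 15519651840000 = 51090942171709440000 / 15519651840000 = 3292016.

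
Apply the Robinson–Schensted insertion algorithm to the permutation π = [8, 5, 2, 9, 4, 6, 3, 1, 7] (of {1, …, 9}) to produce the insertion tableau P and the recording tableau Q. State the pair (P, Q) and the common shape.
P = [1, 3, 6, 7] / [2, 9] / [4] / [5] / [8];  Q = [1, 4, 6, 9] / [2, 5] / [3] / [7] / [8];  common shape = (4, 2, 1, 1, 1)

Row-insert the values π_1, π_2, … into P one at a time, bumping the leftmost entry strictly greater than the inserted value down to the next row. The recording tableau Q records, in position (i, j), the step at which that cell was added to P.
  Insert 8 (step 1): P = [8];  Q = [1]
  Insert 5 (step 2): P = [5] / [8];  Q = [1] / [2]
  Insert 2 (step 3): P = [2] / [5] / [8];  Q = [1] / [2] / [3]
  Insert 9 (step 4): P = [2, 9] / [5] / [8];  Q = [1, 4] / [2] / [3]
  Insert 4 (step 5): P = [2, 4] / [5, 9] / [8];  Q = [1, 4] / [2, 5] / [3]
  Insert 6 (step 6): P = [2, 4, 6] / [5, 9] / [8];  Q = [1, 4, 6] / [2, 5] / [3]
  Insert 3 (step 7): P = [2, 3, 6] / [4, 9] / [5] / [8];  Q = [1, 4, 6] / [2, 5] / [3] / [7]
  Insert 1 (step 8): P = [1, 3, 6] / [2, 9] / [4] / [5] / [8];  Q = [1, 4, 6] / [2, 5] / [3] / [7] / [8]
  Insert 7 (step 9): P = [1, 3, 6, 7] / [2, 9] / [4] / [5] / [8];  Q = [1, 4, 6, 9] / [2, 5] / [3] / [7] / [8]
Final shape: (4, 2, 1, 1, 1).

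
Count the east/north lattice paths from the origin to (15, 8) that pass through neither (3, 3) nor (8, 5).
Number of paths = 262514

Inclusion–exclusion. Total paths: C(23, 15) = 490314. Through P₁: C(6, 3)·C(17, 12) = 123760. Through P₂: C(13, 8)·C(10, 7) = 154440. Since P₁ is strictly southwest of P₂, a monotone path through both must visit P₁ then P₂; paths through both = C(6, 3)·C(7, 5)·C(10, 7) = 50400. Avoid both = 490314 − 123760 − 154440 + 50400 = 262514.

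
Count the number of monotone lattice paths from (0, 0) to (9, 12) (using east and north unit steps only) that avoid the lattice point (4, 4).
Number of paths = 203840

Total paths from (0, 0) to (9, 12): C(21, 9) = 293930. Paths through (4, 4): (paths (0, 0) → (4, 4)) × (paths (4, 4) → (9, 12)) = C(8, 4) · C(13, 5) = 70 · 1287 = 90090. Avoidance count = 293930 − 90090 = 203840.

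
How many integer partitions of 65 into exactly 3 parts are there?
p(65, 3 parts) = 352

Partitions of n into exactly k parts are in bijection with partitions of n − k into at most k parts (subtract 1 from each part). So p(65, exactly 3) = p(62, parts ≤ 3). Computing via the recurrence p(m, j) = p(m, j−1) + p(m−j, j) gives 352.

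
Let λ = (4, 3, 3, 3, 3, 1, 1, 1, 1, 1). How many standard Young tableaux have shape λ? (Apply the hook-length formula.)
# SYT of shape (4, 3, 3, 3, 3, 1, 1, 1, 1, 1) = 34186320

Hook-length formula: f^λ = n! / Π hook(c), product over all cells c of the Young diagram. For λ = (4, 3, 3, 3, 3, 1, 1, 1, 1, 1), n = 21 boxes. Hook lengths by row (left-to-right, top-to-bottom): [13, 7, 6, 1]; [11, 5, 4]; [10, 4, 3]; [9, 3, 2]; [8, 2, 1]; [5]; [4]; [3]; [2]; [1]. Product of hooks = 1494484992000. So f^λ = 21! / 1494484992000 = 51090942171709440000 / 1494484992000 = 34186320.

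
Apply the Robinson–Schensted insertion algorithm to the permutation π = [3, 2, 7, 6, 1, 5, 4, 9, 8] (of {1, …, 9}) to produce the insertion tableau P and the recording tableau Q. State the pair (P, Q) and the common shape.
P = [1, 4, 8] / [2, 5, 9] / [3, 6] / [7];  Q = [1, 3, 8] / [2, 4, 9] / [5, 6] / [7];  common shape = (3, 3, 2, 1)

Row-insert the values π_1, π_2, … into P one at a time, bumping the leftmost entry strictly greater than the inserted value down to the next row. The recording tableau Q records, in position (i, j), the step at which that cell was added to P.
  Insert 3 (step 1): P = [3];  Q = [1]
  Insert 2 (step 2): P = [2] / [3];  Q = [1] / [2]
  Insert 7 (step 3): P = [2, 7] / [3];  Q = [1, 3] / [2]
  Insert 6 (step 4): P = [2, 6] / [3, 7];  Q = [1, 3] / [2, 4]
  Insert 1 (step 5): P = [1, 6] / [2, 7] / [3];  Q = [1, 3] / [2, 4] / [5]
  Insert 5 (step 6): P = [1, 5] / [2, 6] / [3, 7];  Q = [1, 3] / [2, 4] / [5, 6]
  Insert 4 (step 7): P = [1, 4] / [2, 5] / [3, 6] / [7];  Q = [1, 3] / [2, 4] / [5, 6] / [7]
  Insert 9 (step 8): P = [1, 4, 9] / [2, 5] / [3, 6] / [7];  Q = [1, 3, 8] / [2, 4] / [5, 6] / [7]
  Insert 8 (step 9): P = [1, 4, 8] / [2, 5, 9] / [3, 6] / [7];  Q = [1, 3, 8] / [2, 4, 9] / [5, 6] / [7]
Final shape: (3, 3, 2, 1).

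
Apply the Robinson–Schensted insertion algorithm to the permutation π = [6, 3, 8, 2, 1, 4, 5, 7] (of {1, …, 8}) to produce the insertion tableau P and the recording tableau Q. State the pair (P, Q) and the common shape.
P = [1, 4, 5, 7] / [2, 8] / [3] / [6];  Q = [1, 3, 7, 8] / [2, 6] / [4] / [5];  common shape = (4, 2, 1, 1)

Row-insert the values π_1, π_2, … into P one at a time, bumping the leftmost entry strictly greater than the inserted value down to the next row. The recording tableau Q records, in position (i, j), the step at which that cell was added to P.
  Insert 6 (step 1): P = [6];  Q = [1]
  Insert 3 (step 2): P = [3] / [6];  Q = [1] / [2]
  Insert 8 (step 3): P = [3, 8] / [6];  Q = [1, 3] / [2]
  Insert 2 (step 4): P = [2, 8] / [3] / [6];  Q = [1, 3] / [2] / [4]
  Insert 1 (step 5): P = [1, 8] / [2] / [3] / [6];  Q = [1, 3] / [2] / [4] / [5]
  Insert 4 (step 6): P = [1, 4] / [2, 8] / [3] / [6];  Q = [1, 3] / [2, 6] / [4] / [5]
  Insert 5 (step 7): P = [1, 4, 5] / [2, 8] / [3] / [6];  Q = [1, 3, 7] / [2, 6] / [4] / [5]
  Insert 7 (step 8): P = [1, 4, 5, 7] / [2, 8] / [3] / [6];  Q = [1, 3, 7, 8] / [2, 6] / [4] / [5]
Final shape: (4, 2, 1, 1).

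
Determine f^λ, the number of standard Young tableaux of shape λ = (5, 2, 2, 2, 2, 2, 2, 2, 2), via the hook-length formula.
# SYT of shape (5, 2, 2, 2, 2, 2, 2, 2, 2) = 3730650

Hook-length formula: f^λ = n! / Π hook(c), product over all cells c of the Young diagram. For λ = (5, 2, 2, 2, 2, 2, 2, 2, 2), n = 21 boxes. Hook lengths by row (left-to-right, top-to-bottom): [13, 12, 3, 2, 1]; [9, 8]; [8, 7]; [7, 6]; [6, 5]; [5, 4]; [4, 3]; [3, 2]; [2, 1]. Product of hooks = 13694917017600. So f^λ = 21! / 13694917017600 = 51090942171709440000 / 13694917017600 = 3730650.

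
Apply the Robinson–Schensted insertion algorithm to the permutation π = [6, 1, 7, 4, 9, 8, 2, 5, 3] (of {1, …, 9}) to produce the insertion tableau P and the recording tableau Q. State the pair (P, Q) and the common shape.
P = [1, 2, 3] / [4, 5, 8] / [6, 7] / [9];  Q = [1, 3, 5] / [2, 4, 6] / [7, 8] / [9];  common shape = (3, 3, 2, 1)

Row-insert the values π_1, π_2, … into P one at a time, bumping the leftmost entry strictly greater than the inserted value down to the next row. The recording tableau Q records, in position (i, j), the step at which that cell was added to P.
  Insert 6 (step 1): P = [6];  Q = [1]
  Insert 1 (step 2): P = [1] / [6];  Q = [1] / [2]
  Insert 7 (step 3): P = [1, 7] / [6];  Q = [1, 3] / [2]
  Insert 4 (step 4): P = [1, 4] / [6, 7];  Q = [1, 3] / [2, 4]
  Insert 9 (step 5): P = [1, 4, 9] / [6, 7];  Q = [1, 3, 5] / [2, 4]
  Insert 8 (step 6): P = [1, 4, 8] / [6, 7, 9];  Q = [1, 3, 5] / [2, 4, 6]
  Insert 2 (step 7): P = [1, 2, 8] / [4, 7, 9] / [6];  Q = [1, 3, 5] / [2, 4, 6] / [7]
  Insert 5 (step 8): P = [1, 2, 5] / [4, 7, 8] / [6, 9];  Q = [1, 3, 5] / [2, 4, 6] / [7, 8]
  Insert 3 (step 9): P = [1, 2, 3] / [4, 5, 8] / [6, 7] / [9];  Q = [1, 3, 5] / [2, 4, 6] / [7, 8] / [9]
Final shape: (3, 3, 2, 1).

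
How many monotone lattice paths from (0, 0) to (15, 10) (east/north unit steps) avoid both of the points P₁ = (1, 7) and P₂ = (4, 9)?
Number of paths = 3255700

Inclusion–exclusion. Total paths: C(25, 15) = 3268760. Through P₁: C(8, 1)·C(17, 14) = 5440. Through P₂: C(13, 4)·C(12, 11) = 8580. Since P₁ is strictly southwest of P₂, a monotone path through both must visit P₁ then P₂; paths through both = C(8, 1)·C(5, 3)·C(12, 11) = 960. Avoid both = 3268760 − 5440 − 8580 + 960 = 3255700.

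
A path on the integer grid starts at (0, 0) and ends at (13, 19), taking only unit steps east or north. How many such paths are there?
Number of paths = 347373600

A monotone lattice path from (0, 0) to (13, 19) consists of 13 east steps and 19 north steps in some order, so it is determined by which 13 of the 32 steps are east. The count is C(32, 13) = 347373600.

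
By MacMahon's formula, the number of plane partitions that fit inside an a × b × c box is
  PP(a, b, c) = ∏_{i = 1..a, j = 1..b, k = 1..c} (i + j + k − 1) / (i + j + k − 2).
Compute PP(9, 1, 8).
PP(9, 1, 8) = 24310

Evaluate the triple product over i = 1..9, j = 1..1, k = 1..8. The factors are (2/1) · (3/2) · (4/3) · (5/4) · (6/5) · (7/6) · (8/7) · (9/8) · … (72 factors total). The numerators and denominators telescope so the product is an integer; carrying out the multiplication exactly gives PP(9, 1, 8) = 24310.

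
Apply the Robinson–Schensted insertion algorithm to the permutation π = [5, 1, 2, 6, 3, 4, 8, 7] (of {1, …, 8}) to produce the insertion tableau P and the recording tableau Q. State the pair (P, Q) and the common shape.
P = [1, 2, 3, 4, 7] / [5, 6, 8];  Q = [1, 3, 4, 6, 7] / [2, 5, 8];  common shape = (5, 3)

Row-insert the values π_1, π_2, … into P one at a time, bumping the leftmost entry strictly greater than the inserted value down to the next row. The recording tableau Q records, in position (i, j), the step at which that cell was added to P.
  Insert 5 (step 1): P = [5];  Q = [1]
  Insert 1 (step 2): P = [1] / [5];  Q = [1] / [2]
  Insert 2 (step 3): P = [1, 2] / [5];  Q = [1, 3] / [2]
  Insert 6 (step 4): P = [1, 2, 6] / [5];  Q = [1, 3, 4] / [2]
  Insert 3 (step 5): P = [1, 2, 3] / [5, 6];  Q = [1, 3, 4] / [2, 5]
  Insert 4 (step 6): P = [1, 2, 3, 4] / [5, 6];  Q = [1, 3, 4, 6] / [2, 5]
  Insert 8 (step 7): P = [1, 2, 3, 4, 8] / [5, 6];  Q = [1, 3, 4, 6, 7] / [2, 5]
  Insert 7 (step 8): P = [1, 2, 3, 4, 7] / [5, 6, 8];  Q = [1, 3, 4, 6, 7] / [2, 5, 8]
Final shape: (5, 3).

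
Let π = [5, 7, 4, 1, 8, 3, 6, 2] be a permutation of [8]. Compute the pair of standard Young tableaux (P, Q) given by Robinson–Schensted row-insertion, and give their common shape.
P = [1, 2, 6] / [3, 7, 8] / [4] / [5];  Q = [1, 2, 5] / [3, 6, 7] / [4] / [8];  common shape = (3, 3, 1, 1)

Row-insert the values π_1, π_2, … into P one at a time, bumping the leftmost entry strictly greater than the inserted value down to the next row. The recording tableau Q records, in position (i, j), the step at which that cell was added to P.
  Insert 5 (step 1): P = [5];  Q = [1]
  Insert 7 (step 2): P = [5, 7];  Q = [1, 2]
  Insert 4 (step 3): P = [4, 7] / [5];  Q = [1, 2] / [3]
  Insert 1 (step 4): P = [1, 7] / [4] / [5];  Q = [1, 2] / [3] / [4]
  Insert 8 (step 5): P = [1, 7, 8] / [4] / [5];  Q = [1, 2, 5] / [3] / [4]
  Insert 3 (step 6): P = [1, 3, 8] / [4, 7] / [5];  Q = [1, 2, 5] / [3, 6] / [4]
  Insert 6 (step 7): P = [1, 3, 6] / [4, 7, 8] / [5];  Q = [1, 2, 5] / [3, 6, 7] / [4]
  Insert 2 (step 8): P = [1, 2, 6] / [3, 7, 8] / [4] / [5];  Q = [1, 2, 5] / [3, 6, 7] / [4] / [8]
Final shape: (3, 3, 1, 1).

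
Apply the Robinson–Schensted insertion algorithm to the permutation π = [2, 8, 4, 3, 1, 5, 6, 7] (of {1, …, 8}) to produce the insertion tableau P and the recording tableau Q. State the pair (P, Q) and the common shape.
P = [1, 3, 5, 6, 7] / [2] / [4] / [8];  Q = [1, 2, 6, 7, 8] / [3] / [4] / [5];  common shape = (5, 1, 1, 1)

Row-insert the values π_1, π_2, … into P one at a time, bumping the leftmost entry strictly greater than the inserted value down to the next row. The recording tableau Q records, in position (i, j), the step at which that cell was added to P.
  Insert 2 (step 1): P = [2];  Q = [1]
  Insert 8 (step 2): P = [2, 8];  Q = [1, 2]
  Insert 4 (step 3): P = [2, 4] / [8];  Q = [1, 2] / [3]
  Insert 3 (step 4): P = [2, 3] / [4] / [8];  Q = [1, 2] / [3] / [4]
  Insert 1 (step 5): P = [1, 3] / [2] / [4] / [8];  Q = [1, 2] / [3] / [4] / [5]
  Insert 5 (step 6): P = [1, 3, 5] / [2] / [4] / [8];  Q = [1, 2, 6] / [3] / [4] / [5]
  Insert 6 (step 7): P = [1, 3, 5, 6] / [2] / [4] / [8];  Q = [1, 2, 6, 7] / [3] / [4] / [5]
  Insert 7 (step 8): P = [1, 3, 5, 6, 7] / [2] / [4] / [8];  Q = [1, 2, 6, 7, 8] / [3] / [4] / [5]
Final shape: (5, 1, 1, 1).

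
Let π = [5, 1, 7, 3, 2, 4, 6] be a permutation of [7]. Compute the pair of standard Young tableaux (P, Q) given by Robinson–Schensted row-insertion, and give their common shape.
P = [1, 2, 4, 6] / [3, 7] / [5];  Q = [1, 3, 6, 7] / [2, 4] / [5];  common shape = (4, 2, 1)

Row-insert the values π_1, π_2, … into P one at a time, bumping the leftmost entry strictly greater than the inserted value down to the next row. The recording tableau Q records, in position (i, j), the step at which that cell was added to P.
  Insert 5 (step 1): P = [5];  Q = [1]
  Insert 1 (step 2): P = [1] / [5];  Q = [1] / [2]
  Insert 7 (step 3): P = [1, 7] / [5];  Q = [1, 3] / [2]
  Insert 3 (step 4): P = [1, 3] / [5, 7];  Q = [1, 3] / [2, 4]
  Insert 2 (step 5): P = [1, 2] / [3, 7] / [5];  Q = [1, 3] / [2, 4] / [5]
  Insert 4 (step 6): P = [1, 2, 4] / [3, 7] / [5];  Q = [1, 3, 6] / [2, 4] / [5]
  Insert 6 (step 7): P = [1, 2, 4, 6] / [3, 7] / [5];  Q = [1, 3, 6, 7] / [2, 4] / [5]
Final shape: (4, 2, 1).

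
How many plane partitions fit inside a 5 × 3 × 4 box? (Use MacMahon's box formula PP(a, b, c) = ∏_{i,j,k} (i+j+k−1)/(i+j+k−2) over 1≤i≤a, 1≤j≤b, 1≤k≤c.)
PP(5, 3, 4) = 116424

Evaluate the triple product over i = 1..5, j = 1..3, k = 1..4. The factors are (2/1) · (3/2) · (4/3) · (5/4) · (3/2) · (4/3) · (5/4) · (6/5) · … (60 factors total). The numerators and denominators telescope so the product is an integer; carrying out the multiplication exactly gives PP(5, 3, 4) = 116424.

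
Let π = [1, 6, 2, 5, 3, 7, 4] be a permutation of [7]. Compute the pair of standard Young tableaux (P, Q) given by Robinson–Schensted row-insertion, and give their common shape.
P = [1, 2, 3, 4] / [5, 7] / [6];  Q = [1, 2, 4, 6] / [3, 7] / [5];  common shape = (4, 2, 1)

Row-insert the values π_1, π_2, … into P one at a time, bumping the leftmost entry strictly greater than the inserted value down to the next row. The recording tableau Q records, in position (i, j), the step at which that cell was added to P.
  Insert 1 (step 1): P = [1];  Q = [1]
  Insert 6 (step 2): P = [1, 6];  Q = [1, 2]
  Insert 2 (step 3): P = [1, 2] / [6];  Q = [1, 2] / [3]
  Insert 5 (step 4): P = [1, 2, 5] / [6];  Q = [1, 2, 4] / [3]
  Insert 3 (step 5): P = [1, 2, 3] / [5] / [6];  Q = [1, 2, 4] / [3] / [5]
  Insert 7 (step 6): P = [1, 2, 3, 7] / [5] / [6];  Q = [1, 2, 4, 6] / [3] / [5]
  Insert 4 (step 7): P = [1, 2, 3, 4] / [5, 7] / [6];  Q = [1, 2, 4, 6] / [3, 7] / [5]
Final shape: (4, 2, 1).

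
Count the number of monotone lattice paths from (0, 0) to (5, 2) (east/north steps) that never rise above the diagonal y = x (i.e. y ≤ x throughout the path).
Number of paths = 14

By the reflection principle (André's argument), the number of monotone paths to (5, 2) with n ≤ m that never go above y = x is C(7, 5) − C(7, 6) = 21 − 7 = 14.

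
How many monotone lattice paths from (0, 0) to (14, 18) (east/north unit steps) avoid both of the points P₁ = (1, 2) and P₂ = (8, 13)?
Number of paths = 217939539

Inclusion–exclusion. Total paths: C(32, 14) = 471435600. Through P₁: C(3, 1)·C(29, 13) = 203591745. Through P₂: C(21, 8)·C(11, 6) = 94012380. Since P₁ is strictly southwest of P₂, a monotone path through both must visit P₁ then P₂; paths through both = C(3, 1)·C(18, 7)·C(11, 6) = 44108064. Avoid both = 471435600 − 203591745 − 94012380 + 44108064 = 217939539.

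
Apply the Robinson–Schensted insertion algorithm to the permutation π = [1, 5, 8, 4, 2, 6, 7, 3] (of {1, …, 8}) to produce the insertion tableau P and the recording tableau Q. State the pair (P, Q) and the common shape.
P = [1, 2, 3, 7] / [4, 6] / [5, 8];  Q = [1, 2, 3, 7] / [4, 6] / [5, 8];  common shape = (4, 2, 2)

Row-insert the values π_1, π_2, … into P one at a time, bumping the leftmost entry strictly greater than the inserted value down to the next row. The recording tableau Q records, in position (i, j), the step at which that cell was added to P.
  Insert 1 (step 1): P = [1];  Q = [1]
  Insert 5 (step 2): P = [1, 5];  Q = [1, 2]
  Insert 8 (step 3): P = [1, 5, 8];  Q = [1, 2, 3]
  Insert 4 (step 4): P = [1, 4, 8] / [5];  Q = [1, 2, 3] / [4]
  Insert 2 (step 5): P = [1, 2, 8] / [4] / [5];  Q = [1, 2, 3] / [4] / [5]
  Insert 6 (step 6): P = [1, 2, 6] / [4, 8] / [5];  Q = [1, 2, 3] / [4, 6] / [5]
  Insert 7 (step 7): P = [1, 2, 6, 7] / [4, 8] / [5];  Q = [1, 2, 3, 7] / [4, 6] / [5]
  Insert 3 (step 8): P = [1, 2, 3, 7] / [4, 6] / [5, 8];  Q = [1, 2, 3, 7] / [4, 6] / [5, 8]
Final shape: (4, 2, 2).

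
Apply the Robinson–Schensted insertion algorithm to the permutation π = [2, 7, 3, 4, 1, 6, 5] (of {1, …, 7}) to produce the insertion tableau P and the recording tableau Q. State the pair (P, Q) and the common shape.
P = [1, 3, 4, 5] / [2, 6] / [7];  Q = [1, 2, 4, 6] / [3, 7] / [5];  common shape = (4, 2, 1)

Row-insert the values π_1, π_2, … into P one at a time, bumping the leftmost entry strictly greater than the inserted value down to the next row. The recording tableau Q records, in position (i, j), the step at which that cell was added to P.
  Insert 2 (step 1): P = [2];  Q = [1]
  Insert 7 (step 2): P = [2, 7];  Q = [1, 2]
  Insert 3 (step 3): P = [2, 3] / [7];  Q = [1, 2] / [3]
  Insert 4 (step 4): P = [2, 3, 4] / [7];  Q = [1, 2, 4] / [3]
  Insert 1 (step 5): P = [1, 3, 4] / [2] / [7];  Q = [1, 2, 4] / [3] / [5]
  Insert 6 (step 6): P = [1, 3, 4, 6] / [2] / [7];  Q = [1, 2, 4, 6] / [3] / [5]
  Insert 5 (step 7): P = [1, 3, 4, 5] / [2, 6] / [7];  Q = [1, 2, 4, 6] / [3, 7] / [5]
Final shape: (4, 2, 1).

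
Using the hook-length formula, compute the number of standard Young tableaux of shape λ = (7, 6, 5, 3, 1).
# SYT of shape (7, 6, 5, 3, 1) = 1551950400

Hook-length formula: f^λ = n! / Π hook(c), product over all cells c of the Young diagram. For λ = (7, 6, 5, 3, 1), n = 22 boxes. Hook lengths by row (left-to-right, top-to-bottom): [11, 9, 8, 6, 5, 3, 1]; [9, 7, 6, 4, 3, 1]; [7, 5, 4, 2, 1]; [4, 2, 1]; [1]. Product of hooks = 724250419200. So f^λ = 22! / 724250419200 = 1124000727777607680000 / 724250419200 = 1551950400.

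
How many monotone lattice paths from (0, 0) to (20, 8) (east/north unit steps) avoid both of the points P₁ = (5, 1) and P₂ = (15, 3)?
Number of paths = 1979001

Inclusion–exclusion. Total paths: C(28, 20) = 3108105. Through P₁: C(6, 5)·C(22, 15) = 1023264. Through P₂: C(18, 15)·C(10, 5) = 205632. Since P₁ is strictly southwest of P₂, a monotone path through both must visit P₁ then P₂; paths through both = C(6, 5)·C(12, 10)·C(10, 5) = 99792. Avoid both = 3108105 − 1023264 − 205632 + 99792 = 1979001.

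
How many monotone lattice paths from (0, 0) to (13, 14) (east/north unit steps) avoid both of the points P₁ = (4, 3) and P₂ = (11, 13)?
Number of paths = 8733308

Inclusion–exclusion. Total paths: C(27, 13) = 20058300. Through P₁: C(7, 4)·C(20, 9) = 5878600. Through P₂: C(24, 11)·C(3, 2) = 7488432. Since P₁ is strictly southwest of P₂, a monotone path through both must visit P₁ then P₂; paths through both = C(7, 4)·C(17, 7)·C(3, 2) = 2042040. Avoid both = 20058300 − 5878600 − 7488432 + 2042040 = 8733308.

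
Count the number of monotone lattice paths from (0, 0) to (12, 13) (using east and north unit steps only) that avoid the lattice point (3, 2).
Number of paths = 3520700

Total paths from (0, 0) to (12, 13): C(25, 12) = 5200300. Paths through (3, 2): (paths (0, 0) → (3, 2)) × (paths (3, 2) → (12, 13)) = C(5, 3) · C(20, 9) = 10 · 167960 = 1679600. Avoidance count = 5200300 − 1679600 = 3520700.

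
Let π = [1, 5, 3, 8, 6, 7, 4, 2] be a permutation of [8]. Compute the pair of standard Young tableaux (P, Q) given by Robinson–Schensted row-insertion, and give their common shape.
P = [1, 2, 4, 7] / [3, 6] / [5] / [8];  Q = [1, 2, 4, 6] / [3, 5] / [7] / [8];  common shape = (4, 2, 1, 1)

Row-insert the values π_1, π_2, … into P one at a time, bumping the leftmost entry strictly greater than the inserted value down to the next row. The recording tableau Q records, in position (i, j), the step at which that cell was added to P.
  Insert 1 (step 1): P = [1];  Q = [1]
  Insert 5 (step 2): P = [1, 5];  Q = [1, 2]
  Insert 3 (step 3): P = [1, 3] / [5];  Q = [1, 2] / [3]
  Insert 8 (step 4): P = [1, 3, 8] / [5];  Q = [1, 2, 4] / [3]
  Insert 6 (step 5): P = [1, 3, 6] / [5, 8];  Q = [1, 2, 4] / [3, 5]
  Insert 7 (step 6): P = [1, 3, 6, 7] / [5, 8];  Q = [1, 2, 4, 6] / [3, 5]
  Insert 4 (step 7): P = [1, 3, 4, 7] / [5, 6] / [8];  Q = [1, 2, 4, 6] / [3, 5] / [7]
  Insert 2 (step 8): P = [1, 2, 4, 7] / [3, 6] / [5] / [8];  Q = [1, 2, 4, 6] / [3, 5] / [7] / [8]
Final shape: (4, 2, 1, 1).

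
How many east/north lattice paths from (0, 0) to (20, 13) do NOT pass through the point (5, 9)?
Number of paths = 565406688

Total paths from (0, 0) to (20, 13): C(33, 20) = 573166440. Paths through (5, 9): (paths (0, 0) → (5, 9)) × (paths (5, 9) → (20, 13)) = C(14, 5) · C(19, 15) = 2002 · 3876 = 7759752. Avoidance count = 573166440 − 7759752 = 565406688.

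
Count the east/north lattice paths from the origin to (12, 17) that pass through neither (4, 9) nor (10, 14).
Number of paths = 26384625

Inclusion–exclusion. Total paths: C(29, 12) = 51895935. Through P₁: C(13, 4)·C(16, 8) = 9202050. Through P₂: C(24, 10)·C(5, 2) = 19612560. Since P₁ is strictly southwest of P₂, a monotone path through both must visit P₁ then P₂; paths through both = C(13, 4)·C(11, 6)·C(5, 2) = 3303300. Avoid both = 51895935 − 9202050 − 19612560 + 3303300 = 26384625.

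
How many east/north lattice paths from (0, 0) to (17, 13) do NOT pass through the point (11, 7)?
Number of paths = 90354474

Total paths from (0, 0) to (17, 13): C(30, 17) = 119759850. Paths through (11, 7): (paths (0, 0) → (11, 7)) × (paths (11, 7) → (17, 13)) = C(18, 11) · C(12, 6) = 31824 · 924 = 29405376. Avoidance count = 119759850 − 29405376 = 90354474.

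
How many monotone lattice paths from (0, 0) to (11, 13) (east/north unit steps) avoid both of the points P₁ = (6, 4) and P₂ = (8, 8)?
Number of paths = 1531404

Inclusion–exclusion. Total paths: C(24, 11) = 2496144. Through P₁: C(10, 6)·C(14, 5) = 420420. Through P₂: C(16, 8)·C(8, 3) = 720720. Since P₁ is strictly southwest of P₂, a monotone path through both must visit P₁ then P₂; paths through both = C(10, 6)·C(6, 2)·C(8, 3) = 176400. Avoid both = 2496144 − 420420 − 720720 + 176400 = 1531404.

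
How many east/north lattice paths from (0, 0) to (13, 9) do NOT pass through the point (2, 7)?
Number of paths = 494612

Total paths from (0, 0) to (13, 9): C(22, 13) = 497420. Paths through (2, 7): (paths (0, 0) → (2, 7)) × (paths (2, 7) → (13, 9)) = C(9, 2) · C(13, 11) = 36 · 78 = 2808. Avoidance count = 497420 − 2808 = 494612.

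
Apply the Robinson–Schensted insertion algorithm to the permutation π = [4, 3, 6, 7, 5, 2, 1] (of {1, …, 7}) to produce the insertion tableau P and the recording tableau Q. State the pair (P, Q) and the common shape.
P = [1, 5, 7] / [2, 6] / [3] / [4];  Q = [1, 3, 4] / [2, 5] / [6] / [7];  common shape = (3, 2, 1, 1)

Row-insert the values π_1, π_2, … into P one at a time, bumping the leftmost entry strictly greater than the inserted value down to the next row. The recording tableau Q records, in position (i, j), the step at which that cell was added to P.
  Insert 4 (step 1): P = [4];  Q = [1]
  Insert 3 (step 2): P = [3] / [4];  Q = [1] / [2]
  Insert 6 (step 3): P = [3, 6] / [4];  Q = [1, 3] / [2]
  Insert 7 (step 4): P = [3, 6, 7] / [4];  Q = [1, 3, 4] / [2]
  Insert 5 (step 5): P = [3, 5, 7] / [4, 6];  Q = [1, 3, 4] / [2, 5]
  Insert 2 (step 6): P = [2, 5, 7] / [3, 6] / [4];  Q = [1, 3, 4] / [2, 5] / [6]
  Insert 1 (step 7): P = [1, 5, 7] / [2, 6] / [3] / [4];  Q = [1, 3, 4] / [2, 5] / [6] / [7]
Final shape: (3, 2, 1, 1).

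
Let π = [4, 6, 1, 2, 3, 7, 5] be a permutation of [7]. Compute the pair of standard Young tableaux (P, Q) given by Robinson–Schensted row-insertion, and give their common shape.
P = [1, 2, 3, 5] / [4, 6, 7];  Q = [1, 2, 5, 6] / [3, 4, 7];  common shape = (4, 3)

Row-insert the values π_1, π_2, … into P one at a time, bumping the leftmost entry strictly greater than the inserted value down to the next row. The recording tableau Q records, in position (i, j), the step at which that cell was added to P.
  Insert 4 (step 1): P = [4];  Q = [1]
  Insert 6 (step 2): P = [4, 6];  Q = [1, 2]
  Insert 1 (step 3): P = [1, 6] / [4];  Q = [1, 2] / [3]
  Insert 2 (step 4): P = [1, 2] / [4, 6];  Q = [1, 2] / [3, 4]
  Insert 3 (step 5): P = [1, 2, 3] / [4, 6];  Q = [1, 2, 5] / [3, 4]
  Insert 7 (step 6): P = [1, 2, 3, 7] / [4, 6];  Q = [1, 2, 5, 6] / [3, 4]
  Insert 5 (step 7): P = [1, 2, 3, 5] / [4, 6, 7];  Q = [1, 2, 5, 6] / [3, 4, 7]
Final shape: (4, 3).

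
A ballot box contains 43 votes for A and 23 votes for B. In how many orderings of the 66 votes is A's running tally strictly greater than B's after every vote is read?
Strict-lead orderings = 105613430714064000

Total orderings of the 66 votes with 43 for A: C(66, 43) = 348524321356411200. By the Bertrand ballot formula (Cycle Lemma / reflection principle), the number of orderings in which A is strictly ahead of B throughout is (p − q)/(p + q) · C(p + q, p) = (43 − 23)/(43 + 23) · 348524321356411200 = 105613430714064000.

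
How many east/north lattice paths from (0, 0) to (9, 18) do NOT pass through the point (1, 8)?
Number of paths = 4293003

Total paths from (0, 0) to (9, 18): C(27, 9) = 4686825. Paths through (1, 8): (paths (0, 0) → (1, 8)) × (paths (1, 8) → (9, 18)) = C(9, 1) · C(18, 8) = 9 · 43758 = 393822. Avoidance count = 4686825 − 393822 = 4293003.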